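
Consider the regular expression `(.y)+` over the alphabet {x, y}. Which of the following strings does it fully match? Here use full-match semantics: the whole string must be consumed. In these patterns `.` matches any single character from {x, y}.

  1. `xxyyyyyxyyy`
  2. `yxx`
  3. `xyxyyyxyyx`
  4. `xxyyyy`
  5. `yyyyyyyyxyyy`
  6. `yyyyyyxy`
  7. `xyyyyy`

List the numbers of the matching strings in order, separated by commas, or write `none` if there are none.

1 → no match
2 → no match — must end with `y`
3 → no match — must end with `y`
4 → no match
5 → match
6 → match
7 → match

5, 6, 7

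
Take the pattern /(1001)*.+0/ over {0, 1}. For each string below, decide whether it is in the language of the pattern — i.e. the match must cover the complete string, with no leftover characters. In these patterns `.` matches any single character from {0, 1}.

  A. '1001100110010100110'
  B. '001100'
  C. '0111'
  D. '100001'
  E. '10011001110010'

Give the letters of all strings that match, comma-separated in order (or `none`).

A → match
B → match
C → no match — must end with '0'
D → no match — must end with '0'
E → match

A, B, E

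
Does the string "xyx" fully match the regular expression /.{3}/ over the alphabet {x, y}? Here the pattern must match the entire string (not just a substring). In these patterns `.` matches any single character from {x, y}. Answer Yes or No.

Yes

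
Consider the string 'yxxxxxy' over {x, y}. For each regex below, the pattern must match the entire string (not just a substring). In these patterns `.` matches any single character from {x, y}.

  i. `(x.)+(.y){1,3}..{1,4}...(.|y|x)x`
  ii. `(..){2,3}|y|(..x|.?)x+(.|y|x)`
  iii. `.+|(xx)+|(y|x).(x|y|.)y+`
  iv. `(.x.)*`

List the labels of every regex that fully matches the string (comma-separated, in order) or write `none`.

ii, iii

i → no match — must start with 'x'
ii → match
iii → match
iv → no match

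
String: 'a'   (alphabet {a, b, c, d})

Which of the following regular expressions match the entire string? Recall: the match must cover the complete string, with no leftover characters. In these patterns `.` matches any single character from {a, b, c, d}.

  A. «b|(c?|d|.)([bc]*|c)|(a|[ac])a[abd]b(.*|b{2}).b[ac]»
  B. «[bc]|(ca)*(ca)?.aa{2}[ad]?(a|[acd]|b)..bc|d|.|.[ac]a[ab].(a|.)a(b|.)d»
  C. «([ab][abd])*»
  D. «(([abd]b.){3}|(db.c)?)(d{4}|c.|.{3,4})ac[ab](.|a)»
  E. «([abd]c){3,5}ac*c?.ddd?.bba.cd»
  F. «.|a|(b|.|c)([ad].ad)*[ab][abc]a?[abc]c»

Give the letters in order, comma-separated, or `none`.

A, B, F

A → match
B → match
C → no match
D → no match
E → no match — must end with 'cd'
F → match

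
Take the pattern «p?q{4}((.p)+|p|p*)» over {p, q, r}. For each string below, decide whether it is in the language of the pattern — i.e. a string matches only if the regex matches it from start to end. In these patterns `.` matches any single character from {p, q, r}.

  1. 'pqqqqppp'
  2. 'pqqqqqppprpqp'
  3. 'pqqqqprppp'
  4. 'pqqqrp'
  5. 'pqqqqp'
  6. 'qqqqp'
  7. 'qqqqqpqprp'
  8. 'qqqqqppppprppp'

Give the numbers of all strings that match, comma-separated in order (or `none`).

1, 2, 5, 6, 7, 8

1 → match
2 → match
3 → no match
4 → no match
5 → match
6 → match
7 → match
8 → match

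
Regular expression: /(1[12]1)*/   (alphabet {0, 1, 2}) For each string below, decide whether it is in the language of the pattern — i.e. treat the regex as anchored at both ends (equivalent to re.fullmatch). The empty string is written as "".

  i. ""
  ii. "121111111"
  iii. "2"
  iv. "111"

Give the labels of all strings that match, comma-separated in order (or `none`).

i, ii, iv

i → match
ii → match
iii → no match
iv → match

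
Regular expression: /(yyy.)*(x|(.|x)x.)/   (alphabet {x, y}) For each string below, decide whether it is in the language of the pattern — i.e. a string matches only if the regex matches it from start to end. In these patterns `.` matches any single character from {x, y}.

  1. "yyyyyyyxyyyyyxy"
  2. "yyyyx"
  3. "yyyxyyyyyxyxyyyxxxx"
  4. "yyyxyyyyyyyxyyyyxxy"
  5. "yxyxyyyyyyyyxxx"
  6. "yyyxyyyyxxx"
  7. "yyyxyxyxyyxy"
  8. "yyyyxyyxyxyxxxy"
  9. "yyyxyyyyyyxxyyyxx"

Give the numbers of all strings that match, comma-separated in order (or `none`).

1 → match
2. "yyyyx" → match
3 → no match
4 → match
5 → no match
6. "yyyxyyyyxxx" → match
7. "yyyxyxyxyyxy" → no match
8 → no match
9 → no match

1, 2, 4, 6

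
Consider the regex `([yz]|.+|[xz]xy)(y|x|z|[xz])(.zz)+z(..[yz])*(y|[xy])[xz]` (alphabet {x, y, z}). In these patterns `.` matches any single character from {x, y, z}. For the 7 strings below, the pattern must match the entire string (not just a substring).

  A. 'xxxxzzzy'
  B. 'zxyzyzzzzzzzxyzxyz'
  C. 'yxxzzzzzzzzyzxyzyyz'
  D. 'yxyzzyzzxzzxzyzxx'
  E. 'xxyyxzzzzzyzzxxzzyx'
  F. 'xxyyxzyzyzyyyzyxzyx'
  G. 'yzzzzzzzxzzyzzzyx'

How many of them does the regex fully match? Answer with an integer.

A → no match
B → no match
C → no match
D → no match
E → no match
F → no match
G → match
Total matched: 1

1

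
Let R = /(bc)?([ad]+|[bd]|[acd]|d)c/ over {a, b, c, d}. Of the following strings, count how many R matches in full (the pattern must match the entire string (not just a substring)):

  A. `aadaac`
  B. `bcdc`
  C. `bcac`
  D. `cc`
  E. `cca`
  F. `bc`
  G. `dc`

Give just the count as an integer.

6

A → match
B → match
C → match
D → match
E → no match — must end with `c`
F → match
G → match
Total matched: 6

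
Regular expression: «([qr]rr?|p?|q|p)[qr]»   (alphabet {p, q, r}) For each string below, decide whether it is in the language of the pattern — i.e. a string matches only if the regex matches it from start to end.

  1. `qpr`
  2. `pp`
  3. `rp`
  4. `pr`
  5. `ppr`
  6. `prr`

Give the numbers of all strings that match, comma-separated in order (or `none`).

1 → no match
2 → no match
3 → no match
4 → match
5 → no match
6 → no match

4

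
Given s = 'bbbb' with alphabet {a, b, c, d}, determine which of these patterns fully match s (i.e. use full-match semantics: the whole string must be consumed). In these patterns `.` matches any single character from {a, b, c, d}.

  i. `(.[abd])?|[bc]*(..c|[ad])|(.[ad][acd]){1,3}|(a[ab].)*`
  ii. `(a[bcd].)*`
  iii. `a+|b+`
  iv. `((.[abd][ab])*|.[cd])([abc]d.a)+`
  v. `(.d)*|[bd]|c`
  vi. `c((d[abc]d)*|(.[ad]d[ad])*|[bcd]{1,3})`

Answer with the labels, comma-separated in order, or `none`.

iii

i → no match
ii → no match
iii → match
iv → no match — must end with 'a'
v → no match
vi → no match — must start with 'c'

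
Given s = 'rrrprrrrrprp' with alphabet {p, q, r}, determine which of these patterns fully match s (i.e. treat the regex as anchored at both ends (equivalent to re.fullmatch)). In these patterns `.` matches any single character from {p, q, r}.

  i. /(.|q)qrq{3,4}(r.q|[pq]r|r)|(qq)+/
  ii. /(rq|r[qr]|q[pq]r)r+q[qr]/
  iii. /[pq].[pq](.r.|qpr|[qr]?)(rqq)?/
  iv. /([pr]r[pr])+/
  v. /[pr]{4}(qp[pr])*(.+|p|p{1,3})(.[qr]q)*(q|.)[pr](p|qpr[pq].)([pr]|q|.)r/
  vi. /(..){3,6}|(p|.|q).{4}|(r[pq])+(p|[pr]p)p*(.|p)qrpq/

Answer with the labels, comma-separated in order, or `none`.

iv, vi

i → no match
ii → no match
iii → no match
iv → match
v → no match — must end with 'r'
vi → match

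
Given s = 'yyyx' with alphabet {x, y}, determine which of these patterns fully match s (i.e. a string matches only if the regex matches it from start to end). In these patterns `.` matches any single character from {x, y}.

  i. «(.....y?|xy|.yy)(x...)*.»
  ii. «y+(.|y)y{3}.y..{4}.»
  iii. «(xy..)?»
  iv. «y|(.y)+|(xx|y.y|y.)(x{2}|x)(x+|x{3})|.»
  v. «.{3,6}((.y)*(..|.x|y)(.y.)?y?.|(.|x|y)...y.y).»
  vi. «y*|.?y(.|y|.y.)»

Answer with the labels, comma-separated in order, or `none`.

i → match
ii → no match
iii → no match
iv → no match
v → no match
vi → match

i, vi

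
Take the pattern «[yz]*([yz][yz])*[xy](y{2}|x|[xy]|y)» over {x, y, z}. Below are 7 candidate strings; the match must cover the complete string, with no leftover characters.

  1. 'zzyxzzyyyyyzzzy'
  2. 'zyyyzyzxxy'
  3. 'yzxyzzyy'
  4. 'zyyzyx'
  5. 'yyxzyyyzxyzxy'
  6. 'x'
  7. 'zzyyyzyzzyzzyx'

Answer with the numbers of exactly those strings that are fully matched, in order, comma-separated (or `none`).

4, 7

1 → no match
2 → no match
3 → no match
4 → match
5 → no match
6 → no match
7 → match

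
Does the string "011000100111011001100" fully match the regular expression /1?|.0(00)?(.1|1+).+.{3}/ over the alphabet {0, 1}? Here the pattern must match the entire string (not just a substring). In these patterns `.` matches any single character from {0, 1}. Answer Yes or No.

No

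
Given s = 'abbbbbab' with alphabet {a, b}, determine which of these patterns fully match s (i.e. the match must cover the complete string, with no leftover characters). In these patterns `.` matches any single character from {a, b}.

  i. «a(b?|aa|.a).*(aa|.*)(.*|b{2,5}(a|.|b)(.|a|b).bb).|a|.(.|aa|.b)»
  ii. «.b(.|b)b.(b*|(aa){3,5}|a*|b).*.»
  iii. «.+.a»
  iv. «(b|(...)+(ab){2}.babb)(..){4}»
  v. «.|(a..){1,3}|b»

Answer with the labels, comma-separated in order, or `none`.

i → match
ii → match
iii → no match — must end with 'a'
iv → no match
v → no match

i, ii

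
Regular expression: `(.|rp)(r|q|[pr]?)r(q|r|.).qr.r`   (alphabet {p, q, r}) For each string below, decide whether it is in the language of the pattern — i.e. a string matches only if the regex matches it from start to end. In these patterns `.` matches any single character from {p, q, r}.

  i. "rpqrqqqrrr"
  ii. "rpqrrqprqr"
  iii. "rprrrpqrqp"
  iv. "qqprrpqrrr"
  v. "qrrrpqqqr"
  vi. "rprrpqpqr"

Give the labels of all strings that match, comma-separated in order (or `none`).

i. "rpqrqqqrrr" → match
ii. "rpqrrqprqr" → no match
iii. "rprrrpqrqp" → no match — must end with "r"
iv. "qqprrpqrrr" → no match
v. "qrrrpqqqr" → no match
vi. "rprrpqpqr" → no match

i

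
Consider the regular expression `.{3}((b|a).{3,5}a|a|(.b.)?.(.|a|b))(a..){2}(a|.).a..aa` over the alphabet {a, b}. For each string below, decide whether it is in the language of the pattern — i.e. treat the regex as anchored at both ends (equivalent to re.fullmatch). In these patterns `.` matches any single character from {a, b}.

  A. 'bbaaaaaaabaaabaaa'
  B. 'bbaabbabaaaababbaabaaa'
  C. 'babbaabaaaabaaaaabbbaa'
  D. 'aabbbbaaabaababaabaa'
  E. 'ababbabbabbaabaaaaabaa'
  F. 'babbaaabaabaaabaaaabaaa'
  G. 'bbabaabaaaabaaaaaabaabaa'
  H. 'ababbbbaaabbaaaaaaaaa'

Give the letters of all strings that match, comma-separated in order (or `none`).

A

A → match
B → no match
C → no match
D → no match
E → no match
F → no match
G → no match
H → no match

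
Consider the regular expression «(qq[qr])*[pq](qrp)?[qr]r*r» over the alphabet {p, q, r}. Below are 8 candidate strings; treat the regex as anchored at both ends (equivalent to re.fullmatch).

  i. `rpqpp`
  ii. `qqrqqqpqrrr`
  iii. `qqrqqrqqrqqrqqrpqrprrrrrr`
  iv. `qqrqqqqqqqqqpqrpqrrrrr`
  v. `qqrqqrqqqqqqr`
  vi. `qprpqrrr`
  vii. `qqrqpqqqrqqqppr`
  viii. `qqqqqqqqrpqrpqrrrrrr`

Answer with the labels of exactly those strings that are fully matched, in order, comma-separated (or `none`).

ii, iii, iv, viii

i. `rpqpp` → no match — must end with `r`
ii. `qqrqqqpqrrr` → match
iii → match
iv → match
v → no match
vi. `qprpqrrr` → no match
vii → no match
viii → match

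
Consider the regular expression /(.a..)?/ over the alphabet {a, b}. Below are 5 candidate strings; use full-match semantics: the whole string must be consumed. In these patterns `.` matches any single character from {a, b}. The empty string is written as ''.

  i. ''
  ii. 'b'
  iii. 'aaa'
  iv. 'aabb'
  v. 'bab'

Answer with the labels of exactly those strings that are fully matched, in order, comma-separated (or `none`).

i → match
ii → no match
iii → no match
iv → match
v → no match

i, iv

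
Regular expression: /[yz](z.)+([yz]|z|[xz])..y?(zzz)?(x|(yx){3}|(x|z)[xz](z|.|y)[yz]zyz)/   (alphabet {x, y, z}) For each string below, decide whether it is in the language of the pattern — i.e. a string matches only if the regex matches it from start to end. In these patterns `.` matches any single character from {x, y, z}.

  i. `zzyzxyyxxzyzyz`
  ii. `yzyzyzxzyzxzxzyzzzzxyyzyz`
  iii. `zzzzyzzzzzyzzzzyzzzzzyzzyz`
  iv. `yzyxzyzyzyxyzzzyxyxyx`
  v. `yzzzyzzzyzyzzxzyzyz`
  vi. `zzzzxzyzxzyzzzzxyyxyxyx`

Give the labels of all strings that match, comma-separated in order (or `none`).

i → match
ii → match
iii → match
iv → no match
v → match
vi → match

i, ii, iii, v, vi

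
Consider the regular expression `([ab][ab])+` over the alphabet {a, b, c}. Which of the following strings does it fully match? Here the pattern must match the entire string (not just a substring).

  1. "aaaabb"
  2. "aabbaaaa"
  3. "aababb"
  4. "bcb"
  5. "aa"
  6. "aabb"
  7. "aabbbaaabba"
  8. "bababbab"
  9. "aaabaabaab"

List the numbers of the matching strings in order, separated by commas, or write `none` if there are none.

1, 2, 3, 5, 6, 8, 9

1. "aaaabb" → match
2. "aabbaaaa" → match
3. "aababb" → match
4. "bcb" → no match
5. "aa" → match
6. "aabb" → match
7. "aabbbaaabba" → no match
8. "bababbab" → match
9. "aaabaabaab" → match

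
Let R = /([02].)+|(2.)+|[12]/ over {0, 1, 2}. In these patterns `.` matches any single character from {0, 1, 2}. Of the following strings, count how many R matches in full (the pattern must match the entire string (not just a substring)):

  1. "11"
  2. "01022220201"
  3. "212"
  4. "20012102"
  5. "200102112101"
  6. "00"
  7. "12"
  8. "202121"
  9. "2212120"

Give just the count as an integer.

1 → no match
2 → no match
3 → no match
4 → match
5 → no match
6 → match
7 → no match
8 → match
9 → no match
Total matched: 3

3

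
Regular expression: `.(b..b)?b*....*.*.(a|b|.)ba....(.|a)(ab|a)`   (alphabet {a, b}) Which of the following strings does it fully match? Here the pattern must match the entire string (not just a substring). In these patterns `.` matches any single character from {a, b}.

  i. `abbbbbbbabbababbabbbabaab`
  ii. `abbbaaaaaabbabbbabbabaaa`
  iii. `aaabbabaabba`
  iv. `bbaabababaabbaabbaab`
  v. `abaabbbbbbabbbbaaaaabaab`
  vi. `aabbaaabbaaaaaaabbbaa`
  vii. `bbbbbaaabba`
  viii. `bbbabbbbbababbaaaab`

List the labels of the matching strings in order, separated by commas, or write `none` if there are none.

viii

i → no match
ii → no match
iii → no match
iv → no match
v → no match
vi → no match
vii → no match
viii → match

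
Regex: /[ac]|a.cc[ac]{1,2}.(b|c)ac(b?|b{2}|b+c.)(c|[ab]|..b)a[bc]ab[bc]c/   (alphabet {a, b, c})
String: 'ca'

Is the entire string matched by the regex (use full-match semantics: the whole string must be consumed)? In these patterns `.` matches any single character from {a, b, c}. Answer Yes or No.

No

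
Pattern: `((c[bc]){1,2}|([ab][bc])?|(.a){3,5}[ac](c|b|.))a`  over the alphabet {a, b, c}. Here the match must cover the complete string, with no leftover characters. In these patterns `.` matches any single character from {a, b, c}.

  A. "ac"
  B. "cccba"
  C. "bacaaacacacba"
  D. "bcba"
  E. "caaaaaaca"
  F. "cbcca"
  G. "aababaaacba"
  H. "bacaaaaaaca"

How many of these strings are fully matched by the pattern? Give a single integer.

A. "ac" → no match — must end with "a"
B. "cccba" → match
C → match
D. "bcba" → no match
E. "caaaaaaca" → match
F. "cbcca" → match
G. "aababaaacba" → match
H. "bacaaaaaaca" → match
Total matched: 6

6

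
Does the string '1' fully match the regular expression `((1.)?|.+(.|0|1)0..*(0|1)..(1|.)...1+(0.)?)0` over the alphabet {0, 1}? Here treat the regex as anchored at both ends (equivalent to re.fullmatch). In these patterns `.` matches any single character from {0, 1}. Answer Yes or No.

Every match must end with '0', but '1' does not.

No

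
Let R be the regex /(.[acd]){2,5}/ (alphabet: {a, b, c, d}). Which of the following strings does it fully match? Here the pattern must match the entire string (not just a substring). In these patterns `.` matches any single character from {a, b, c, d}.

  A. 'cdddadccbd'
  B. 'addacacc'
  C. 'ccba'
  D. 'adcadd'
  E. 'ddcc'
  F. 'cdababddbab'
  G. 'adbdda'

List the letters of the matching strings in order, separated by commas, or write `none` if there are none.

A, B, C, D, E, G

A. 'cdddadccbd' → match
B. 'addacacc' → match
C. 'ccba' → match
D. 'adcadd' → match
E. 'ddcc' → match
F. 'cdababddbab' → no match
G. 'adbdda' → match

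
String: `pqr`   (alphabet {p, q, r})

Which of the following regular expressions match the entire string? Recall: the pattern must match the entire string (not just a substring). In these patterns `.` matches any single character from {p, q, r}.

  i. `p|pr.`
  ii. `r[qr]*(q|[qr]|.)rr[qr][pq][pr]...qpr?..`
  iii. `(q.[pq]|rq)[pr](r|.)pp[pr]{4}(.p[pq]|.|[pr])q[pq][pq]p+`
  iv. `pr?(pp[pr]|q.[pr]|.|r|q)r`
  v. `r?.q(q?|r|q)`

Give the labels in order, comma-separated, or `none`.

i → no match
ii → no match — must start with `r`
iii → no match — must end with `p`
iv → match
v → match

iv, v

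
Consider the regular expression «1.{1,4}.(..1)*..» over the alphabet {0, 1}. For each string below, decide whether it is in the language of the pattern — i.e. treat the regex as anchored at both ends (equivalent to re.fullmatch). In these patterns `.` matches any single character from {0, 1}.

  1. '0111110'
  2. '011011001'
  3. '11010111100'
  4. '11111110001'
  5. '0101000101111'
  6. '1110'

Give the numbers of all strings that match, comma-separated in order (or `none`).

3

1 → no match — must start with '1'
2 → no match — must start with '1'
3 → match
4 → no match
5 → no match — must start with '1'
6 → no match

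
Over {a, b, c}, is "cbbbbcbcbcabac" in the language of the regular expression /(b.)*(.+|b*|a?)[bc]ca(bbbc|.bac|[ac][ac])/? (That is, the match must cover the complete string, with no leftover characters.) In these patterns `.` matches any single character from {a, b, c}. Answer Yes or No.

No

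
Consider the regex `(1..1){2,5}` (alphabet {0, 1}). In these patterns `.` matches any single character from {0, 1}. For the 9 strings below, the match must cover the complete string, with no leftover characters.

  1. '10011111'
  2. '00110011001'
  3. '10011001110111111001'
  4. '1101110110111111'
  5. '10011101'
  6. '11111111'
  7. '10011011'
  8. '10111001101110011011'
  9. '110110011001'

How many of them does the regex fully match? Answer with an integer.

1 → match
2 → no match — must start with '1'
3 → match
4 → match
5 → match
6 → match
7 → match
8 → match
9 → match
Total matched: 8

8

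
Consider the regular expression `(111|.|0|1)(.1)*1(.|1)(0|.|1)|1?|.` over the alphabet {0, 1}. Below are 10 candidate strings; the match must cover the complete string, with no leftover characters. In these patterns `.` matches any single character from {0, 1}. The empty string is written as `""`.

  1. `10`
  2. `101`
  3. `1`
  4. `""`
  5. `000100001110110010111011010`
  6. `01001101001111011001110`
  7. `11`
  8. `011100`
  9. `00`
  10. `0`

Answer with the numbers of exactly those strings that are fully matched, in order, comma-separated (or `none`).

1 → no match
2 → no match
3 → match
4 → match
5 → no match
6 → no match
7 → no match
8 → match
9 → no match
10 → match

3, 4, 8, 10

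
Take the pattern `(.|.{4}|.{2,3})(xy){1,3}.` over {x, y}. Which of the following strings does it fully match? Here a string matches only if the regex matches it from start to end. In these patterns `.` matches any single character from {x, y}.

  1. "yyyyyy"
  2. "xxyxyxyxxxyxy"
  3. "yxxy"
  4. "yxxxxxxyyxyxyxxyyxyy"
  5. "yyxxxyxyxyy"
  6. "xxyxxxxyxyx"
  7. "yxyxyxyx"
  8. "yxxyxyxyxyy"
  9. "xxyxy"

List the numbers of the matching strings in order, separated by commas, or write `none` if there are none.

5, 7, 8

1 → no match
2 → no match
3 → no match
4 → no match
5 → match
6 → no match
7 → match
8 → match
9 → no match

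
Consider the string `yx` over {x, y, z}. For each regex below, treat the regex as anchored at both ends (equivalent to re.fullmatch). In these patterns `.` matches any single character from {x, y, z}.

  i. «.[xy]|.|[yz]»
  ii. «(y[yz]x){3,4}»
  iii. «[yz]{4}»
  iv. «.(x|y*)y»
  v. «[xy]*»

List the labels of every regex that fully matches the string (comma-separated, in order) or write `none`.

i → match
ii → no match
iii → no match
iv → no match — must end with `y`
v → match

i, v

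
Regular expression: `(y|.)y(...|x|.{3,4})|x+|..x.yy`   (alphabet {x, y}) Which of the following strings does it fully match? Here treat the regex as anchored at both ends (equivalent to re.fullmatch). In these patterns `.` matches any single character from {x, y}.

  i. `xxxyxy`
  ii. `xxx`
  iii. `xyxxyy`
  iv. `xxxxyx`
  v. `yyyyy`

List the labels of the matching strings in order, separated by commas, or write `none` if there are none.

i. `xxxyxy` → no match
ii. `xxx` → match
iii. `xyxxyy` → match
iv. `xxxxyx` → no match
v. `yyyyy` → match

ii, iii, v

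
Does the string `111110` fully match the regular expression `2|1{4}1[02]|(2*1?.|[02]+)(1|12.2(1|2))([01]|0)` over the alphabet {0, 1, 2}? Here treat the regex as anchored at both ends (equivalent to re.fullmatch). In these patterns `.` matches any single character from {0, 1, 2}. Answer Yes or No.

Yes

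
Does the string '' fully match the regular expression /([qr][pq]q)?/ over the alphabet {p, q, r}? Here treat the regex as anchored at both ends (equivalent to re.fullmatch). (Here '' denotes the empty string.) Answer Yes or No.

Yes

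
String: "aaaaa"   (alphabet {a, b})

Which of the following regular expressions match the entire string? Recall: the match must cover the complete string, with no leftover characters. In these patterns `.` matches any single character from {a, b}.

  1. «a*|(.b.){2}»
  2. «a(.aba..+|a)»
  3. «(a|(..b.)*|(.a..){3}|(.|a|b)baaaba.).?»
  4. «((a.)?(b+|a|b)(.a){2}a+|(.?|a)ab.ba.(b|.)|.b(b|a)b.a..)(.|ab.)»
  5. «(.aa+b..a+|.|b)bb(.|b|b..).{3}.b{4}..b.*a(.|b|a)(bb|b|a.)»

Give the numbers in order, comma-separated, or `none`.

1 → match
2 → no match
3 → no match
4 → no match
5 → no match

1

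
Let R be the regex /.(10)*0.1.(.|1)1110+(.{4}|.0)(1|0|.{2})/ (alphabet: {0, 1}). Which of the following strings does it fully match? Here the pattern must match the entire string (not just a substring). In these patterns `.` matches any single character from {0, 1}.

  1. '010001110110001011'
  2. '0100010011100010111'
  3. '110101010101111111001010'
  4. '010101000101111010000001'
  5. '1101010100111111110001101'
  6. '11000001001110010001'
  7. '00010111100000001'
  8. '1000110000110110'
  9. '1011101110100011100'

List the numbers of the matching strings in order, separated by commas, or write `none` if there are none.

2, 7

1 → no match
2 → match
3 → no match
4 → no match
5 → no match
6 → no match
7 → match
8 → no match
9 → no match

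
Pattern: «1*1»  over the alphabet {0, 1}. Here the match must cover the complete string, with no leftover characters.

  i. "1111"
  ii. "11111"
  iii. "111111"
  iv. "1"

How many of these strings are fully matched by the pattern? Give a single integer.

4

i → match
ii → match
iii → match
iv → match
Total matched: 4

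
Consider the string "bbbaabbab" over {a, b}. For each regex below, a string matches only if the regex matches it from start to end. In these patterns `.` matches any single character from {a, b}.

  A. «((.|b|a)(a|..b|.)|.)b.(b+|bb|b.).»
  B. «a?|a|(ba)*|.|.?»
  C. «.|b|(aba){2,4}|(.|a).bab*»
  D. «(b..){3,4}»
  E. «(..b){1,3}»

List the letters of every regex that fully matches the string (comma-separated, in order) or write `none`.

A → no match
B → no match
C → no match
D → no match
E → match

E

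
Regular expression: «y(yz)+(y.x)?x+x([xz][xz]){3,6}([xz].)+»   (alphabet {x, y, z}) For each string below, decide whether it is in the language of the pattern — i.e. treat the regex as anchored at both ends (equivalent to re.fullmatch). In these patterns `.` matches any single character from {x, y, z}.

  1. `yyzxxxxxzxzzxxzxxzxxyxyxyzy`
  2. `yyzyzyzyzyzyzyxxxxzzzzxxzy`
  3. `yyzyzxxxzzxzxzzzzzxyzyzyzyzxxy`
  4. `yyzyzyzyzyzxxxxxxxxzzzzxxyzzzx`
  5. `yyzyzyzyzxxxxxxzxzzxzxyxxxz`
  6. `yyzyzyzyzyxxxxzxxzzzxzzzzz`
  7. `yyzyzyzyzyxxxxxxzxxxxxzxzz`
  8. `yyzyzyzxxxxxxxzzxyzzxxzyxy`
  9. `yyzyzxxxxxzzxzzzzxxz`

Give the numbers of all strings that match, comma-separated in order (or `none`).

1 → match
2 → match
3 → match
4 → match
5 → match
6 → match
7 → match
8 → match
9 → match

1, 2, 3, 4, 5, 6, 7, 8, 9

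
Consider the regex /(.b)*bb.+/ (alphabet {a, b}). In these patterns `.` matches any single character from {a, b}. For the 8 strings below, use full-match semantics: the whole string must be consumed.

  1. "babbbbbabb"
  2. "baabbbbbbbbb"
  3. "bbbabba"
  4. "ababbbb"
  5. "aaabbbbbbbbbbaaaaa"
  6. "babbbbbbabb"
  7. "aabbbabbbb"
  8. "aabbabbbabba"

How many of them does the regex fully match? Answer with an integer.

1 → no match
2 → no match
3 → match
4 → match
5 → no match
6 → no match
7 → no match
8 → no match
Total matched: 2

2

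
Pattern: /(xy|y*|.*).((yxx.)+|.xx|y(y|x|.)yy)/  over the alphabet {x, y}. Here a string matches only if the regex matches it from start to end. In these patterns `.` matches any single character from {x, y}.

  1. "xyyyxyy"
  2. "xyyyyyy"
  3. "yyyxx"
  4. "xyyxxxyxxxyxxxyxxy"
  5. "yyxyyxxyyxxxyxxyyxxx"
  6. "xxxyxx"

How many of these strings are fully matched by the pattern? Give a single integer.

1. "xyyyxyy" → match
2. "xyyyyyy" → match
3. "yyyxx" → match
4 → match
5 → match
6. "xxxyxx" → match
Total matched: 6

6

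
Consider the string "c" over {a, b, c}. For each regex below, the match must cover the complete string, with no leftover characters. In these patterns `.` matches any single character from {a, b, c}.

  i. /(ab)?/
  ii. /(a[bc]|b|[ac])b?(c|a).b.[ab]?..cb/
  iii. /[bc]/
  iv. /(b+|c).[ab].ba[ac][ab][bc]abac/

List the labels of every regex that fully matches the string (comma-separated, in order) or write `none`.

iii

i → no match
ii → no match — must end with "cb"
iii → match
iv → no match — must end with "abac"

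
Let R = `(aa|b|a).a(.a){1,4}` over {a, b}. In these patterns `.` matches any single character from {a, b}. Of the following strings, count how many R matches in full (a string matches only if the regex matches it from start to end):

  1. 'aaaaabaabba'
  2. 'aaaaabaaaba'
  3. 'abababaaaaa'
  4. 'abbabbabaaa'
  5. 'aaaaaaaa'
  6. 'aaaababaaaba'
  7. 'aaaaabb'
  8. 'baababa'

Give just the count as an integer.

5

1 → no match
2 → match
3 → match
4 → no match
5 → match
6 → match
7 → no match — must end with 'a'
8 → match
Total matched: 5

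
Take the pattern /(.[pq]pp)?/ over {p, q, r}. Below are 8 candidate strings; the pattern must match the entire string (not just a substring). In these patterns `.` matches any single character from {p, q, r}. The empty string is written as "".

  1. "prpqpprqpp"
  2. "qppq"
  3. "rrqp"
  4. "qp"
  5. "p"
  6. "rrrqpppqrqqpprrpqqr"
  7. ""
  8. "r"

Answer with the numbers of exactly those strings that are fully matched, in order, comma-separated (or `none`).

7

1 → no match
2 → no match
3 → no match
4 → no match
5 → no match
6 → no match
7 → match
8 → no match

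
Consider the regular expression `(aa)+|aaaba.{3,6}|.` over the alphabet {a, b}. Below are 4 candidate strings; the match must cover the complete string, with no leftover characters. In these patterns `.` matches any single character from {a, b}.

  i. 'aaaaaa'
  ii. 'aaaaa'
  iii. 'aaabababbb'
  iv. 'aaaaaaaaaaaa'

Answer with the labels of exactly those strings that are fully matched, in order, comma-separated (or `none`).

i → match
ii → no match
iii → match
iv → match

i, iii, iv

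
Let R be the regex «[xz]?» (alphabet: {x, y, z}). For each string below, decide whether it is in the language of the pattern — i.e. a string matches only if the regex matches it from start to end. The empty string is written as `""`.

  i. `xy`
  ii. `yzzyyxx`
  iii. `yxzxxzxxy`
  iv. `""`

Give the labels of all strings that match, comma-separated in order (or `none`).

i. `xy` → no match
ii. `yzzyyxx` → no match
iii. `yxzxxzxxy` → no match
iv. `""` → match

iv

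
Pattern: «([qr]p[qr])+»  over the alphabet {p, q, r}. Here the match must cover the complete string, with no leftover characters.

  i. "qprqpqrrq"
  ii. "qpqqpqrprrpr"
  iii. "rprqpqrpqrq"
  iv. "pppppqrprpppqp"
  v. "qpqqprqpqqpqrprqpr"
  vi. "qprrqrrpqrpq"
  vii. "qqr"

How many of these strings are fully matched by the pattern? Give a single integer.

i → no match
ii → match
iii → no match
iv → no match
v → match
vi → no match
vii → no match
Total matched: 2

2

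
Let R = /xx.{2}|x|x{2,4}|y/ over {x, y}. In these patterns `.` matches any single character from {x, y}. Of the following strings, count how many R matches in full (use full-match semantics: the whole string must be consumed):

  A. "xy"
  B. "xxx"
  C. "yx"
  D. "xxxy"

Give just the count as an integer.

2

A → no match
B → match
C → no match
D → match
Total matched: 2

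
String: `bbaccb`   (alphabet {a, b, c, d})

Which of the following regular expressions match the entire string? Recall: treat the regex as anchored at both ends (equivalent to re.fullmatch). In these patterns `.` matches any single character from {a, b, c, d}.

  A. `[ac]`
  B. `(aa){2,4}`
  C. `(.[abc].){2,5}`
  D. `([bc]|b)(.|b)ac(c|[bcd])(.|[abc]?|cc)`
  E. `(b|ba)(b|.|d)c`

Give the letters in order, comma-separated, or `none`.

A → no match
B → no match — must start with `aa`
C → match
D → match
E → no match — must end with `c`

C, D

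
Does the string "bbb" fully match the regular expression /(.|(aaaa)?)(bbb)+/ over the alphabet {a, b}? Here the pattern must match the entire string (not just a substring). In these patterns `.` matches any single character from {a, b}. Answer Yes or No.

Yes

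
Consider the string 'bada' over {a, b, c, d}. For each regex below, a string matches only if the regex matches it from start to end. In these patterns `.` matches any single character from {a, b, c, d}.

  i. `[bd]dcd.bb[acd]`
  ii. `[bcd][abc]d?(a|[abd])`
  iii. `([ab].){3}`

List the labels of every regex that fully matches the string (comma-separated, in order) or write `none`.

ii

i → no match
ii → match
iii → no match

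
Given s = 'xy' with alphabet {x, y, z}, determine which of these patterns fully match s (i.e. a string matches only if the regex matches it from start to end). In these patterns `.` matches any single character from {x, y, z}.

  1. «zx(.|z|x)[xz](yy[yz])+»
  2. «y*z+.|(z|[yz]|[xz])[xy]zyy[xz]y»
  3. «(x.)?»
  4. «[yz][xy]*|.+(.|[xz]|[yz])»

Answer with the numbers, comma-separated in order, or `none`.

3, 4

1 → no match — must start with 'zx'
2 → no match
3 → match
4 → match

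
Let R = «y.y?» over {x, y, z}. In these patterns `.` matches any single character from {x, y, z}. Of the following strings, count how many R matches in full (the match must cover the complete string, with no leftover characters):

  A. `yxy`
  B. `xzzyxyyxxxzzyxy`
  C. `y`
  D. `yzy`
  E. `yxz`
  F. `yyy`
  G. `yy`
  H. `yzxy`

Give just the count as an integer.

A → match
B → no match — must start with `y`
C → no match
D → match
E → no match
F → match
G → match
H → no match
Total matched: 4

4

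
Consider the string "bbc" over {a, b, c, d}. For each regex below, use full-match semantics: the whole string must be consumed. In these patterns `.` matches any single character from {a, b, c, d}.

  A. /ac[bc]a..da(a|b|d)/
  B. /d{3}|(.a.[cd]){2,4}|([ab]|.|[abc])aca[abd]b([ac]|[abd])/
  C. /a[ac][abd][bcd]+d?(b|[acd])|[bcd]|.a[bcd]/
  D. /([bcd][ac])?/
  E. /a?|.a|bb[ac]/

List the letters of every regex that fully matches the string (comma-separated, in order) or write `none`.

A → no match — must start with "ac"
B → no match
C → no match
D → no match
E → match

E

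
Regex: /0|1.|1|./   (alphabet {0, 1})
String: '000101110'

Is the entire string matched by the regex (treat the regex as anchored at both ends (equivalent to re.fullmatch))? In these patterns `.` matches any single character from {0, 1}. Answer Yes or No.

No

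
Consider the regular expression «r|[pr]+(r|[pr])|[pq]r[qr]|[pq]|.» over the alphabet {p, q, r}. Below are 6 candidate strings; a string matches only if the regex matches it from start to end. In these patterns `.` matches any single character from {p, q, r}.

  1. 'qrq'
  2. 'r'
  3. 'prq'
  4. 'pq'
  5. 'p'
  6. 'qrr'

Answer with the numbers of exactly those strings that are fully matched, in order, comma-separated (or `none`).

1 → match
2 → match
3 → match
4 → no match
5 → match
6 → match

1, 2, 3, 5, 6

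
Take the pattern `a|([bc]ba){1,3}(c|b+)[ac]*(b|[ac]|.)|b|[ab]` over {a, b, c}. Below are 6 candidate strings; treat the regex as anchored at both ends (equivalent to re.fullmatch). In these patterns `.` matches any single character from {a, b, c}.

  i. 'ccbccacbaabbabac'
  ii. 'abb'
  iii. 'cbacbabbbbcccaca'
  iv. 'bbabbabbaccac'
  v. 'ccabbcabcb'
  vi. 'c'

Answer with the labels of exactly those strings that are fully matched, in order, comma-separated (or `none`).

i → no match
ii. 'abb' → no match
iii → match
iv → match
v. 'ccabbcabcb' → no match
vi. 'c' → no match

iii, iv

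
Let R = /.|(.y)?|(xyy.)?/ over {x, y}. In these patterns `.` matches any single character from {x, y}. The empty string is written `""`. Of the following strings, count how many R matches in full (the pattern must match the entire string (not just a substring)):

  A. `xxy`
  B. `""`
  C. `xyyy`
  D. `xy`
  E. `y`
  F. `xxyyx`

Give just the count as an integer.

A. `xxy` → no match
B. `""` → match
C. `xyyy` → match
D. `xy` → match
E. `y` → match
F. `xxyyx` → no match
Total matched: 4

4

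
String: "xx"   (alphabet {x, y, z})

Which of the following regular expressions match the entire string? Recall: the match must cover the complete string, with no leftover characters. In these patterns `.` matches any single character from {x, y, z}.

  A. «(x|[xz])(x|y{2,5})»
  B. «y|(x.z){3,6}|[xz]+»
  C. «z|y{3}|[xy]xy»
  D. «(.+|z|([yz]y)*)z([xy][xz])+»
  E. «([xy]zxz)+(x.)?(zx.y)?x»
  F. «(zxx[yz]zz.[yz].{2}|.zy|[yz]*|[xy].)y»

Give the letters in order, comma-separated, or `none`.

A → match
B → match
C → no match
D → no match
E → no match
F → no match — must end with "y"

A, B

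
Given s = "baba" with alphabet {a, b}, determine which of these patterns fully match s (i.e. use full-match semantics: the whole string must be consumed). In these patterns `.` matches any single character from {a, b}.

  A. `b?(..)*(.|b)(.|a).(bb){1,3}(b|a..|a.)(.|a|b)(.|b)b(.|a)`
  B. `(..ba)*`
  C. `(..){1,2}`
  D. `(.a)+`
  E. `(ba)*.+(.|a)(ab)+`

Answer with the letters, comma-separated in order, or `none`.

A → no match
B → match
C → match
D → match
E → no match — must end with "ab"

B, C, D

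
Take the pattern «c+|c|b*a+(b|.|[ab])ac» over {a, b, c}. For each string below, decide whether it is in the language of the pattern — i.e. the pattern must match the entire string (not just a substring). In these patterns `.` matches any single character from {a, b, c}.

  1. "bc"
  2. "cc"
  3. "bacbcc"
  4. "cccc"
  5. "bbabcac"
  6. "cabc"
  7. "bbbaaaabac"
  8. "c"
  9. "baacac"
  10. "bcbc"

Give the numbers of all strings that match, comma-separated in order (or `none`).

2, 4, 7, 8, 9

1 → no match
2 → match
3 → no match
4 → match
5 → no match
6 → no match
7 → match
8 → match
9 → match
10 → no match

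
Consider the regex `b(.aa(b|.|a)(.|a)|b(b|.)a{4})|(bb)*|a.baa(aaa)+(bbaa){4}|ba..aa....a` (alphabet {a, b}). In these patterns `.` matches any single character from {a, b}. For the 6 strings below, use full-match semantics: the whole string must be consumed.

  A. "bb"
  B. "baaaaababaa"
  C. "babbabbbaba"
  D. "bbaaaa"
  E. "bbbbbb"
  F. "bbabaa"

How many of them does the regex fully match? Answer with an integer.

A. "bb" → match
B. "baaaaababaa" → match
C. "babbabbbaba" → no match
D. "bbaaaa" → match
E. "bbbbbb" → match
F. "bbabaa" → no match
Total matched: 4

4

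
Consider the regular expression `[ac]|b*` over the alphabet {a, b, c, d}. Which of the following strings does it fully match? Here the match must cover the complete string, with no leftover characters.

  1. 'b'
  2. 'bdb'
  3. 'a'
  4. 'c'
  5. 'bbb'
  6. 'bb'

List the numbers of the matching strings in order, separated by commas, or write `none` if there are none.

1 → match
2 → no match
3 → match
4 → match
5 → match
6 → match

1, 3, 4, 5, 6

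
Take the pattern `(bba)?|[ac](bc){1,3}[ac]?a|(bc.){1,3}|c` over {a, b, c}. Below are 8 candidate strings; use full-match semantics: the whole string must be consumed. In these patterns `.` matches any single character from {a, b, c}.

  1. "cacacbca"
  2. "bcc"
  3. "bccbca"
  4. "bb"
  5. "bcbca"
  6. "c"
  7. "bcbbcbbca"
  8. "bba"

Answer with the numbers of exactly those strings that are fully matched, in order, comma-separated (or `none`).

2, 3, 6, 7, 8

1. "cacacbca" → no match
2. "bcc" → match
3. "bccbca" → match
4. "bb" → no match
5. "bcbca" → no match
6. "c" → match
7. "bcbbcbbca" → match
8. "bba" → match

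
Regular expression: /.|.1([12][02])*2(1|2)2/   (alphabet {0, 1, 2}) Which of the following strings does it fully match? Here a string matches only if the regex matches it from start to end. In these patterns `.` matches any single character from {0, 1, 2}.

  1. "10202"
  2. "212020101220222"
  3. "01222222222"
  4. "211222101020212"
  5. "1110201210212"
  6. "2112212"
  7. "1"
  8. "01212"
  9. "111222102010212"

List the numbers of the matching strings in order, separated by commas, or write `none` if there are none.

1 → no match
2 → match
3 → match
4 → match
5 → match
6 → match
7 → match
8 → match
9 → match

2, 3, 4, 5, 6, 7, 8, 9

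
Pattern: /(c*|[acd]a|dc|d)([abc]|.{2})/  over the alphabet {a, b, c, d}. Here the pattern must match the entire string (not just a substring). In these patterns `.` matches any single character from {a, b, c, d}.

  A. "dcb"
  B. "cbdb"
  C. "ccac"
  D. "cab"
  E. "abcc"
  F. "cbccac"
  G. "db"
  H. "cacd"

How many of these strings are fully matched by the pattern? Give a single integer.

5

A → match
B → no match
C → match
D → match
E → no match
F → no match
G → match
H → match
Total matched: 5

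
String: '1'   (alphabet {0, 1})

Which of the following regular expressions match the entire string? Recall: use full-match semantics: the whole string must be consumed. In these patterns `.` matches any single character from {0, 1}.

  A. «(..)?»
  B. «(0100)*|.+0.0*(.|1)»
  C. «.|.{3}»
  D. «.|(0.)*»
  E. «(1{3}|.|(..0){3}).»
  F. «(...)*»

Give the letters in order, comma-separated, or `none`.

C, D

A → no match
B → no match
C → match
D → match
E → no match
F → no match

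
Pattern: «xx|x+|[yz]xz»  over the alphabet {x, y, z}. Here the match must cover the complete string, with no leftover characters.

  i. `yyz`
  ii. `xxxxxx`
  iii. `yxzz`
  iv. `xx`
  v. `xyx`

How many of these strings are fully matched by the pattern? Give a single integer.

2

i. `yyz` → no match
ii. `xxxxxx` → match
iii. `yxzz` → no match
iv. `xx` → match
v. `xyx` → no match
Total matched: 2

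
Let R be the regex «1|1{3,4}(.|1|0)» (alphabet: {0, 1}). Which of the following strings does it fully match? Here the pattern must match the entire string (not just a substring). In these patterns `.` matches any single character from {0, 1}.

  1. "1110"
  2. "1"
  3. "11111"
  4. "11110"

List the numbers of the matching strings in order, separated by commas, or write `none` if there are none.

1, 2, 3, 4

1 → match
2 → match
3 → match
4 → match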